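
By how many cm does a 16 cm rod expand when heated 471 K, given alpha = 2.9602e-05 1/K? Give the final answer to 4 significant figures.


dL = L0 * alpha * dT
dL = 16 * 2.9602e-05 * 471
dL = 0.2231 cm


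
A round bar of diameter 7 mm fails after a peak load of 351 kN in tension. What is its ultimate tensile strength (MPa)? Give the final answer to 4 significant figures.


A0 = pi*(d/2)^2 = pi*(7/2)^2 = 38.4845 mm^2
UTS = F_max / A0 = 351*1000 / 38.4845
UTS = 9121 MPa


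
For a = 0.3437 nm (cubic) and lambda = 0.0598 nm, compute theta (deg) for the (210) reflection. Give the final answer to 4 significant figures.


d = a / sqrt(h^2+k^2+l^2)
d = 0.3437 / sqrt(5) = 0.153707 nm
lambda = 2*d*sin(theta)  =>  sin(theta) = lambda / (2*d)
sin(theta) = 0.0598 / (2 * 0.153707) = 0.194526
theta = 11.22 deg


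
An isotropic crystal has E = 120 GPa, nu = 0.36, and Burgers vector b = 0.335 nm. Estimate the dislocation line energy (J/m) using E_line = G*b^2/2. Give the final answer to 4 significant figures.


Step 1: G = E / (2*(1+nu))
G = 120 / (2*(1+0.36)) = 44.1176 GPa = 4.41176e+10 Pa
Step 2: E_line = G*b^2/2
b = 0.335 nm = 3.35e-10 m
E_line = 0.5 * 4.41176e+10 * (3.35e-10)^2 = 2.476e-09 J/m


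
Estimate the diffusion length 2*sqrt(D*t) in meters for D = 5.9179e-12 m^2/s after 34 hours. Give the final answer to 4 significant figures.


t = 34 hr = 122400 s
Diffusion length = 2*sqrt(D*t)
= 2*sqrt(5.9179e-12 * 122400)
= 1.702e-03 m


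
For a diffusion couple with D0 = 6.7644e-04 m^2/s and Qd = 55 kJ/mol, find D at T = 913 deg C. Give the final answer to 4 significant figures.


D = D0 * exp(-Qd / (R*T))
T = 1186.15 K
D = 6.7644e-04 * exp(-55e3 / (8.314 * 1186.15))
D = 2.559e-06 m^2/s


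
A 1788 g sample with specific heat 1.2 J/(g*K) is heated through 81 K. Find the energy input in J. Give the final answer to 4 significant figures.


Q = m * cp * dT
Q = 1788 * 1.2 * 81
Q = 173800 J


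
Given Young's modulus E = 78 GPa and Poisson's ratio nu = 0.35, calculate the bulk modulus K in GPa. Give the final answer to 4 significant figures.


K = E / (3*(1-2*nu))
K = 78 / (3*(1-2*0.35))
K = 86.67 GPa


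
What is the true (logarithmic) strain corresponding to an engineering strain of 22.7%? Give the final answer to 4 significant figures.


epsilon_true = ln(1 + epsilon_eng)
epsilon_true = ln(1 + 0.227)
epsilon_true = 0.2046


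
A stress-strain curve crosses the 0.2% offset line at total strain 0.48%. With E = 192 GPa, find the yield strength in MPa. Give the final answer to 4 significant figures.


Offset strain = 0.002
Elastic strain at yield = total_strain - offset = 4.8e-03 - 0.002 = 2.8e-03
sigma_y = E * elastic_strain = 192000 * 2.8e-03
sigma_y = 537.6 MPa


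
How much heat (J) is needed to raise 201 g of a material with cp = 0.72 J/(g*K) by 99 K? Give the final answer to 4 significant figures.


Q = m * cp * dT
Q = 201 * 0.72 * 99
Q = 14330 J


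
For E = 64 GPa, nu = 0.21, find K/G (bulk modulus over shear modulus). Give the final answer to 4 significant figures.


G = E / (2*(1+nu))
G = 64 / (2*(1+0.21)) = 26.4463 GPa
K = E / (3*(1-2*nu))
K = 64 / (3*(1-2*0.21)) = 36.7816 GPa
K/G = 36.7816 / 26.4463 = 1.391


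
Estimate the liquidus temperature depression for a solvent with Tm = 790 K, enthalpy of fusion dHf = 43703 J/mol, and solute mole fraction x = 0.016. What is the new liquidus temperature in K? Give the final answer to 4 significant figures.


dT = R*Tm^2*x / dHf
dT = 8.314 * 790^2 * 0.016 / 43703
dT = 1.89965 K
T_new = 790 - 1.89965 = 788.1 K


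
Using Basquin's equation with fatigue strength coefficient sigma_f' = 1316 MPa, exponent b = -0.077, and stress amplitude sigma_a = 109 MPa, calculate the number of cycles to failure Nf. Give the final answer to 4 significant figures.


sigma_a = sigma_f' * (2*Nf)^b
2*Nf = (sigma_a / sigma_f')^(1/b)
2*Nf = (109 / 1316)^(1/-0.077)
2*Nf = 1.12133e+14
Nf = 5.607e+13 cycles


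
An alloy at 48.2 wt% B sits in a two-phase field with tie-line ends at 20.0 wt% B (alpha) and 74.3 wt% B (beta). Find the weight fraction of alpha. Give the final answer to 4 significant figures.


f_alpha = (C_beta - C0) / (C_beta - C_alpha)
f_alpha = (74.3 - 48.2) / (74.3 - 20.0)
f_alpha = 0.4807


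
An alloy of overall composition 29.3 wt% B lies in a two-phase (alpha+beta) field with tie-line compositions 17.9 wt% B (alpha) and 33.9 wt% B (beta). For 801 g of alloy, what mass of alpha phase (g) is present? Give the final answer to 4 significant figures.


f_alpha = (C_beta - C0) / (C_beta - C_alpha)
f_alpha = (33.9 - 29.3) / (33.9 - 17.9) = 0.2875
m_alpha = f_alpha * m_total = 0.2875 * 801 = 230.3 g


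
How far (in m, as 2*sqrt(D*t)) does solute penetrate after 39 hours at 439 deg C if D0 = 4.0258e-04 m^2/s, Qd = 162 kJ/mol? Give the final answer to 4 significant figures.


Step 1: D = D0 * exp(-Qd/(R*T))
T = 712.15 K
D = 4.0258e-04 * exp(-162e3 / (8.314 * 712.15)) = 5.27325e-16 m^2/s
Step 2: L = 2*sqrt(D*t)
t = 39 h = 140400 s
L = 2*sqrt(5.27325e-16 * 140400) = 1.721e-05 m


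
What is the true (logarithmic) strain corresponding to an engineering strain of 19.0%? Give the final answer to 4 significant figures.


epsilon_true = ln(1 + epsilon_eng)
epsilon_true = ln(1 + 0.19)
epsilon_true = 0.174


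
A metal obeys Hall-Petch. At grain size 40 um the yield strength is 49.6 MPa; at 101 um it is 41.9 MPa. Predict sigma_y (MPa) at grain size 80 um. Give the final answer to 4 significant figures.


sigma_y = sigma0 + k / sqrt(d)
1/sqrt(d1) = 1/sqrt(4e-05) = 158.114;  1/sqrt(d2) = 99.5037
k = (sigma1 - sigma2) / (1/sqrt(d1) - 1/sqrt(d2)) = (49.6 - 41.9) / (158.114 - 99.5037) = 0.131377 MPa*m^0.5
sigma0 = sigma1 - k/sqrt(d1) = 49.6 - 0.131377*158.114 = 28.8275 MPa
sigma_y(d3) = 28.8275 + 0.131377 / sqrt(8e-05) = 43.52 MPa


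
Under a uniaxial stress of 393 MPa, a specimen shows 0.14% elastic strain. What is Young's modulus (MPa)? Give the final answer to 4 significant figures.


E = sigma / epsilon
epsilon = 0.14% = 1.4e-03
E = 393 / 1.4e-03
E = 280700 MPa


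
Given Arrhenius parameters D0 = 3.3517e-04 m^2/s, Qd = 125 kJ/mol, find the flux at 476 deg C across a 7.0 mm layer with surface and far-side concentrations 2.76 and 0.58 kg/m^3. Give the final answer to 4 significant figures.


Step 1: D = D0 * exp(-Qd/(R*T))
T = 476 + 273.15 = 749.15 K
D = 3.3517e-04 * exp(-125e3 / (8.314 * 749.15)) = 6.44613e-13 m^2/s
Step 2: J = D * (C1 - C2) / dx
J = 6.44613e-13 * (2.76 - 0.58) / 7e-03
J = 2.008e-10 kg/(m^2*s)


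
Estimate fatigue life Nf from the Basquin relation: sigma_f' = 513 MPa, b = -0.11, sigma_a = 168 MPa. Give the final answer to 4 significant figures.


sigma_a = sigma_f' * (2*Nf)^b
2*Nf = (sigma_a / sigma_f')^(1/b)
2*Nf = (168 / 513)^(1/-0.11)
2*Nf = 25547.4
Nf = 12770 cycles


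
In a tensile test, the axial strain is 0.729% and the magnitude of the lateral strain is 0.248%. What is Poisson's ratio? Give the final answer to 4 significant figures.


nu = -epsilon_lat / epsilon_axial
Lateral strain is contraction (negative), so using magnitudes:
nu = 0.248 / 0.729
nu = 0.3402


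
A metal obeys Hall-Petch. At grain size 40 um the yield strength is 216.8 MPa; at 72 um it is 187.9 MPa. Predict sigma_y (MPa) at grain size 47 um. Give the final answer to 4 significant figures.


sigma_y = sigma0 + k / sqrt(d)
1/sqrt(d1) = 1/sqrt(4e-05) = 158.114;  1/sqrt(d2) = 117.851
k = (sigma1 - sigma2) / (1/sqrt(d1) - 1/sqrt(d2)) = (216.8 - 187.9) / (158.114 - 117.851) = 0.717785 MPa*m^0.5
sigma0 = sigma1 - k/sqrt(d1) = 216.8 - 0.717785*158.114 = 103.308 MPa
sigma_y(d3) = 103.308 + 0.717785 / sqrt(4.7e-05) = 208 MPa


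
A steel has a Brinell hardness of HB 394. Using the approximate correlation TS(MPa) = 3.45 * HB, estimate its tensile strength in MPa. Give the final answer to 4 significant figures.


TS (MPa) = 3.45 * HB
TS = 3.45 * 394
TS = 1359 MPa


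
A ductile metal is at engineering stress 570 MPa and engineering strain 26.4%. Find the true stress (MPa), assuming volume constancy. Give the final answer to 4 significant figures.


sigma_true = sigma_eng * (1 + epsilon_eng)
sigma_true = 570 * (1 + 0.264)
sigma_true = 720.5 MPa


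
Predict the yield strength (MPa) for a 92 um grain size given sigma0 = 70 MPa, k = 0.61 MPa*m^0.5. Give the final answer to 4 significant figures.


sigma_y = sigma0 + k / sqrt(d)
d = 92 um = 9.2e-05 m
sigma_y = 70 + 0.61 / sqrt(9.2e-05)
sigma_y = 133.6 MPa


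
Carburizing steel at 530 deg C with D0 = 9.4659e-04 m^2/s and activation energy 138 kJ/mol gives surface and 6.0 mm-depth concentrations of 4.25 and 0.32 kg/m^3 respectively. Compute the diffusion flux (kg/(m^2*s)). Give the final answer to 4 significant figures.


Step 1: D = D0 * exp(-Qd/(R*T))
T = 530 + 273.15 = 803.15 K
D = 9.4659e-04 * exp(-138e3 / (8.314 * 803.15)) = 1.00162e-12 m^2/s
Step 2: J = D * (C1 - C2) / dx
J = 1.00162e-12 * (4.25 - 0.32) / 6e-03
J = 6.561e-10 kg/(m^2*s)


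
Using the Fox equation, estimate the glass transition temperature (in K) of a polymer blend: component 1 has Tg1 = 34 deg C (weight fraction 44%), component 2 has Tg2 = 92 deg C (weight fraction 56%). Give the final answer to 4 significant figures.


1/Tg = w1/Tg1 + w2/Tg2 (in Kelvin)
Tg1 = 307.15 K, Tg2 = 365.15 K
1/Tg = 0.44/307.15 + 0.56/365.15
Tg = 337.1 K


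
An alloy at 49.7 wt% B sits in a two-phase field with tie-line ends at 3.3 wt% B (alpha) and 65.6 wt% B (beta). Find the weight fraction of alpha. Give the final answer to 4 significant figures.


f_alpha = (C_beta - C0) / (C_beta - C_alpha)
f_alpha = (65.6 - 49.7) / (65.6 - 3.3)
f_alpha = 0.2552


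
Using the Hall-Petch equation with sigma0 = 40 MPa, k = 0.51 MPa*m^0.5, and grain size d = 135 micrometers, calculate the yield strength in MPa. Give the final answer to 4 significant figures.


sigma_y = sigma0 + k / sqrt(d)
d = 135 um = 1.35e-04 m
sigma_y = 40 + 0.51 / sqrt(1.35e-04)
sigma_y = 83.89 MPa


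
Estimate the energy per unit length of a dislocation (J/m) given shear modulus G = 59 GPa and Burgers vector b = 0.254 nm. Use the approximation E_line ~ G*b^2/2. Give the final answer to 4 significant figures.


E = G*b^2/2
b = 0.254 nm = 2.54e-10 m
G = 59 GPa = 5.9e+10 Pa
E = 0.5 * 5.9e+10 * (2.54e-10)^2
E = 1.903e-09 J/m


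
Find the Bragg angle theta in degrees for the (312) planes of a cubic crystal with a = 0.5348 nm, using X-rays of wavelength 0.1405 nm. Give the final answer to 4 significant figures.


d = a / sqrt(h^2+k^2+l^2)
d = 0.5348 / sqrt(14) = 0.142931 nm
lambda = 2*d*sin(theta)  =>  sin(theta) = lambda / (2*d)
sin(theta) = 0.1405 / (2 * 0.142931) = 0.491495
theta = 29.44 deg


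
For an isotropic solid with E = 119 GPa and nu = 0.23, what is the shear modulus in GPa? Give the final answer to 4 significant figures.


G = E / (2*(1+nu))
G = 119 / (2*(1+0.23))
G = 48.37 GPa


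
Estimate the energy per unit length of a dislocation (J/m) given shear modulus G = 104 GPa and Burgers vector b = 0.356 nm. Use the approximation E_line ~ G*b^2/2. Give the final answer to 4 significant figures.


E = G*b^2/2
b = 0.356 nm = 3.56e-10 m
G = 104 GPa = 1.04e+11 Pa
E = 0.5 * 1.04e+11 * (3.56e-10)^2
E = 6.59e-09 J/m


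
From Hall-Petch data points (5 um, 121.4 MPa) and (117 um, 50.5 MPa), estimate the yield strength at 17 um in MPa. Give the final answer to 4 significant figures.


sigma_y = sigma0 + k / sqrt(d)
1/sqrt(d1) = 1/sqrt(5e-06) = 447.214;  1/sqrt(d2) = 92.45
k = (sigma1 - sigma2) / (1/sqrt(d1) - 1/sqrt(d2)) = (121.4 - 50.5) / (447.214 - 92.45) = 0.199851 MPa*m^0.5
sigma0 = sigma1 - k/sqrt(d1) = 121.4 - 0.199851*447.214 = 32.0237 MPa
sigma_y(d3) = 32.0237 + 0.199851 / sqrt(1.7e-05) = 80.49 MPa


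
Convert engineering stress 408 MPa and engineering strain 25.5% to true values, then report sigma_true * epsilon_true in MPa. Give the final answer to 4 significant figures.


sigma_true = sigma_eng * (1 + epsilon_eng)
sigma_true = 408 * (1 + 0.255) = 512.04 MPa
epsilon_true = ln(1 + epsilon_eng)
epsilon_true = ln(1 + 0.255) = 0.227136
sigma_true * epsilon_true = 512.04 * 0.227136 = 116.3 MPa


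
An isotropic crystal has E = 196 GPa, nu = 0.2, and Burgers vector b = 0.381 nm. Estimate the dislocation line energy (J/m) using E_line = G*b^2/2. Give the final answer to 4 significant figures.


Step 1: G = E / (2*(1+nu))
G = 196 / (2*(1+0.2)) = 81.6667 GPa = 8.16667e+10 Pa
Step 2: E_line = G*b^2/2
b = 0.381 nm = 3.81e-10 m
E_line = 0.5 * 8.16667e+10 * (3.81e-10)^2 = 5.927e-09 J/m


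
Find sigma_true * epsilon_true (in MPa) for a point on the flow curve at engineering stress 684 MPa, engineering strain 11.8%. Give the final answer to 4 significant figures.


sigma_true = sigma_eng * (1 + epsilon_eng)
sigma_true = 684 * (1 + 0.118) = 764.712 MPa
epsilon_true = ln(1 + epsilon_eng)
epsilon_true = ln(1 + 0.118) = 0.111541
sigma_true * epsilon_true = 764.712 * 0.111541 = 85.3 MPa


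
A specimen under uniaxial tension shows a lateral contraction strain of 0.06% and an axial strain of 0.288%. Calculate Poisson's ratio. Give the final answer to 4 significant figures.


nu = -epsilon_lat / epsilon_axial
Lateral strain is contraction (negative), so using magnitudes:
nu = 0.06 / 0.288
nu = 0.2083


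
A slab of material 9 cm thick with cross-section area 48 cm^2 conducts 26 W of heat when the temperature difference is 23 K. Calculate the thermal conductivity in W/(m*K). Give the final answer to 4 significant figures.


k = Q*L / (A*dT)
L = 0.09 m, A = 4.8e-03 m^2
k = 26 * 0.09 / (4.8e-03 * 23)
k = 21.2 W/(m*K)


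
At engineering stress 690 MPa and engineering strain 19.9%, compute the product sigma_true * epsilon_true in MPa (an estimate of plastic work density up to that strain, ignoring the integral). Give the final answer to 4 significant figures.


sigma_true = sigma_eng * (1 + epsilon_eng)
sigma_true = 690 * (1 + 0.199) = 827.31 MPa
epsilon_true = ln(1 + epsilon_eng)
epsilon_true = ln(1 + 0.199) = 0.181488
sigma_true * epsilon_true = 827.31 * 0.181488 = 150.1 MPa


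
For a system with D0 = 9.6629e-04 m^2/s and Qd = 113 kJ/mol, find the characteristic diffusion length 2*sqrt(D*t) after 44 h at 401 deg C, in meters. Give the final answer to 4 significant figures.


Step 1: D = D0 * exp(-Qd/(R*T))
T = 674.15 K
D = 9.6629e-04 * exp(-113e3 / (8.314 * 674.15)) = 1.69551e-12 m^2/s
Step 2: L = 2*sqrt(D*t)
t = 44 h = 158400 s
L = 2*sqrt(1.69551e-12 * 158400) = 1.036e-03 m


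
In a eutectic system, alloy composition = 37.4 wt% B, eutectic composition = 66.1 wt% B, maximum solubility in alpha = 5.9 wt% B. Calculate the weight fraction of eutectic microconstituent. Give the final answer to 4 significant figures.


f_primary = (C_e - C0) / (C_e - C_alpha_max)
f_primary = (66.1 - 37.4) / (66.1 - 5.9)
f_primary = 0.476744
f_eutectic = 1 - 0.476744 = 0.5233


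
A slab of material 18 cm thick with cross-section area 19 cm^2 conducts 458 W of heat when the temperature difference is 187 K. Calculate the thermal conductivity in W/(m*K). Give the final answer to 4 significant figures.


k = Q*L / (A*dT)
L = 0.18 m, A = 1.9e-03 m^2
k = 458 * 0.18 / (1.9e-03 * 187)
k = 232 W/(m*K)


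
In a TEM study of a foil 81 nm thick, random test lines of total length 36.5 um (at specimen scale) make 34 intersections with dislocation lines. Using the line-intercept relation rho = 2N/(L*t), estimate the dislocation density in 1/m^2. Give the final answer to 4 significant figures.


rho = 2N / (L * t)
L = 36.5 um = 3.65e-05 m, t = 81 nm = 8.1e-08 m
rho = 2 * 34 / (3.65e-05 * 8.1e-08)
rho = 2.3e+13 1/m^2


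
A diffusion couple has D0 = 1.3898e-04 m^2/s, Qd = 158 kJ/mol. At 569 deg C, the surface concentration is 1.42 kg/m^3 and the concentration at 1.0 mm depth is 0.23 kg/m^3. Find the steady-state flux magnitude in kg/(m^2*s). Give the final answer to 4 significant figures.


Step 1: D = D0 * exp(-Qd/(R*T))
T = 569 + 273.15 = 842.15 K
D = 1.3898e-04 * exp(-158e3 / (8.314 * 842.15)) = 2.20087e-14 m^2/s
Step 2: J = D * (C1 - C2) / dx
J = 2.20087e-14 * (1.42 - 0.23) / 1e-03
J = 2.619e-11 kg/(m^2*s)


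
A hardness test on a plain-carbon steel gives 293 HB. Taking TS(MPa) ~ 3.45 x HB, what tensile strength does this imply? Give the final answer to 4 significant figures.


TS (MPa) = 3.45 * HB
TS = 3.45 * 293
TS = 1011 MPa


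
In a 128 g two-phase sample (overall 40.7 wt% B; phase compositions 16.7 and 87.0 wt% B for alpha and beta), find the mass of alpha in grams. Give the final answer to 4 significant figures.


f_alpha = (C_beta - C0) / (C_beta - C_alpha)
f_alpha = (87.0 - 40.7) / (87.0 - 16.7) = 0.658606
m_alpha = f_alpha * m_total = 0.658606 * 128 = 84.3 g


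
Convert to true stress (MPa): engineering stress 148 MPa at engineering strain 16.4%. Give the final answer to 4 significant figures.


sigma_true = sigma_eng * (1 + epsilon_eng)
sigma_true = 148 * (1 + 0.164)
sigma_true = 172.3 MPa


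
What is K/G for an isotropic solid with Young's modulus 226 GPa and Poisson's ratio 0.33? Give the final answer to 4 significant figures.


G = E / (2*(1+nu))
G = 226 / (2*(1+0.33)) = 84.9624 GPa
K = E / (3*(1-2*nu))
K = 226 / (3*(1-2*0.33)) = 221.569 GPa
K/G = 221.569 / 84.9624 = 2.608


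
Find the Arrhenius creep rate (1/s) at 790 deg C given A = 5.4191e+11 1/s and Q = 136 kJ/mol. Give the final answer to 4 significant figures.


rate = A * exp(-Q / (R*T))
T = 790 + 273.15 = 1063.15 K
rate = 5.4191e+11 * exp(-136e3 / (8.314 * 1063.15))
rate = 112700 1/s


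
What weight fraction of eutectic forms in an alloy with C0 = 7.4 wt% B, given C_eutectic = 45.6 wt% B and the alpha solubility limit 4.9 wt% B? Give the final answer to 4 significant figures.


f_primary = (C_e - C0) / (C_e - C_alpha_max)
f_primary = (45.6 - 7.4) / (45.6 - 4.9)
f_primary = 0.938575
f_eutectic = 1 - 0.938575 = 0.06143


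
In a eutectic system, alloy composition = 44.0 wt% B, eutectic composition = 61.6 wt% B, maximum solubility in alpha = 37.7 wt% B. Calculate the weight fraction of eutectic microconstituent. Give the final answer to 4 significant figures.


f_primary = (C_e - C0) / (C_e - C_alpha_max)
f_primary = (61.6 - 44.0) / (61.6 - 37.7)
f_primary = 0.736402
f_eutectic = 1 - 0.736402 = 0.2636


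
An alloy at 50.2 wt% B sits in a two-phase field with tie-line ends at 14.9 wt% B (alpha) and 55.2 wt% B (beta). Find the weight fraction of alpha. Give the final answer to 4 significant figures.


f_alpha = (C_beta - C0) / (C_beta - C_alpha)
f_alpha = (55.2 - 50.2) / (55.2 - 14.9)
f_alpha = 0.1241


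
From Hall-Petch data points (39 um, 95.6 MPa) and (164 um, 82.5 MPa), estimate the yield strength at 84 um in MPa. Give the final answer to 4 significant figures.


sigma_y = sigma0 + k / sqrt(d)
1/sqrt(d1) = 1/sqrt(3.9e-05) = 160.128;  1/sqrt(d2) = 78.0869
k = (sigma1 - sigma2) / (1/sqrt(d1) - 1/sqrt(d2)) = (95.6 - 82.5) / (160.128 - 78.0869) = 0.159676 MPa*m^0.5
sigma0 = sigma1 - k/sqrt(d1) = 95.6 - 0.159676*160.128 = 70.0314 MPa
sigma_y(d3) = 70.0314 + 0.159676 / sqrt(8.4e-05) = 87.45 MPa


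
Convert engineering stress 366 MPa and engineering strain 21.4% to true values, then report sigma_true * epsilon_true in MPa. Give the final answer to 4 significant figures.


sigma_true = sigma_eng * (1 + epsilon_eng)
sigma_true = 366 * (1 + 0.214) = 444.324 MPa
epsilon_true = ln(1 + epsilon_eng)
epsilon_true = ln(1 + 0.214) = 0.193921
sigma_true * epsilon_true = 444.324 * 0.193921 = 86.16 MPa


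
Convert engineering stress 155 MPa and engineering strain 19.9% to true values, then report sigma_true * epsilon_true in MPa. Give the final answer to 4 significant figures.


sigma_true = sigma_eng * (1 + epsilon_eng)
sigma_true = 155 * (1 + 0.199) = 185.845 MPa
epsilon_true = ln(1 + epsilon_eng)
epsilon_true = ln(1 + 0.199) = 0.181488
sigma_true * epsilon_true = 185.845 * 0.181488 = 33.73 MPa


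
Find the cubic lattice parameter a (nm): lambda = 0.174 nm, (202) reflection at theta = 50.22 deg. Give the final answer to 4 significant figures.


d = lambda / (2*sin(theta))
d = 0.174 / (2*sin(50.22 deg))
d = 0.113207 nm
a = d * sqrt(h^2+k^2+l^2) = 0.113207 * sqrt(8)
a = 0.3202 nm


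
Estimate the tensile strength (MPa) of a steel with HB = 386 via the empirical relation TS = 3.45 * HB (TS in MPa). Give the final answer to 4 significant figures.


TS (MPa) = 3.45 * HB
TS = 3.45 * 386
TS = 1332 MPa


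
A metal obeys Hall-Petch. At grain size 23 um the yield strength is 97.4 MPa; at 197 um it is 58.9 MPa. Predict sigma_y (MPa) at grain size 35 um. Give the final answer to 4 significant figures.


sigma_y = sigma0 + k / sqrt(d)
1/sqrt(d1) = 1/sqrt(2.3e-05) = 208.514;  1/sqrt(d2) = 71.247
k = (sigma1 - sigma2) / (1/sqrt(d1) - 1/sqrt(d2)) = (97.4 - 58.9) / (208.514 - 71.247) = 0.280475 MPa*m^0.5
sigma0 = sigma1 - k/sqrt(d1) = 97.4 - 0.280475*208.514 = 38.917 MPa
sigma_y(d3) = 38.917 + 0.280475 / sqrt(3.5e-05) = 86.33 MPa


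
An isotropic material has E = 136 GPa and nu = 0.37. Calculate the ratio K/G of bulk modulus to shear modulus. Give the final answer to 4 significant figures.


G = E / (2*(1+nu))
G = 136 / (2*(1+0.37)) = 49.635 GPa
K = E / (3*(1-2*nu))
K = 136 / (3*(1-2*0.37)) = 174.359 GPa
K/G = 174.359 / 49.635 = 3.513


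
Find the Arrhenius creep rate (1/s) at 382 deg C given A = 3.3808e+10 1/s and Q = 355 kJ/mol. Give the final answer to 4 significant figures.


rate = A * exp(-Q / (R*T))
T = 382 + 273.15 = 655.15 K
rate = 3.3808e+10 * exp(-355e3 / (8.314 * 655.15))
rate = 1.675e-18 1/s


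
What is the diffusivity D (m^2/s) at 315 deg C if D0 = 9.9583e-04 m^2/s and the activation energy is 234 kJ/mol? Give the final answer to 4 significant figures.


D = D0 * exp(-Qd / (R*T))
T = 588.15 K
D = 9.9583e-04 * exp(-234e3 / (8.314 * 588.15))
D = 1.642e-24 m^2/s


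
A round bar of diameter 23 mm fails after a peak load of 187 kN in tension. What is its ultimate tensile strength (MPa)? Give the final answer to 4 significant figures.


A0 = pi*(d/2)^2 = pi*(23/2)^2 = 415.476 mm^2
UTS = F_max / A0 = 187*1000 / 415.476
UTS = 450.1 MPa


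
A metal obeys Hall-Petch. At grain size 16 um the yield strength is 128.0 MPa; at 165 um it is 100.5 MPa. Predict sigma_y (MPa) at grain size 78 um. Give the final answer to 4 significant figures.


sigma_y = sigma0 + k / sqrt(d)
1/sqrt(d1) = 1/sqrt(1.6e-05) = 250;  1/sqrt(d2) = 77.8499
k = (sigma1 - sigma2) / (1/sqrt(d1) - 1/sqrt(d2)) = (128.0 - 100.5) / (250 - 77.8499) = 0.159744 MPa*m^0.5
sigma0 = sigma1 - k/sqrt(d1) = 128.0 - 0.159744*250 = 88.0639 MPa
sigma_y(d3) = 88.0639 + 0.159744 / sqrt(7.8e-05) = 106.2 MPa


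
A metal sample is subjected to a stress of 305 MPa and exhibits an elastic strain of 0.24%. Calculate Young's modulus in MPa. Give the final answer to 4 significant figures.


E = sigma / epsilon
epsilon = 0.24% = 2.4e-03
E = 305 / 2.4e-03
E = 127100 MPa


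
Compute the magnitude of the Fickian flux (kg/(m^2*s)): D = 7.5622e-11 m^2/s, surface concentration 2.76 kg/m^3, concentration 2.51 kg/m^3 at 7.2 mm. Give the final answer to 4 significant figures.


J = -D * (dC/dx) = D * (C1 - C2) / dx
J = 7.5622e-11 * (2.76 - 2.51) / 7.2e-03
J = 2.626e-09 kg/(m^2*s)


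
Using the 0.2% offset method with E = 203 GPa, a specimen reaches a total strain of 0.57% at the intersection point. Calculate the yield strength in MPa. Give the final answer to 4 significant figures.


Offset strain = 0.002
Elastic strain at yield = total_strain - offset = 5.7e-03 - 0.002 = 3.7e-03
sigma_y = E * elastic_strain = 203000 * 3.7e-03
sigma_y = 751.1 MPa


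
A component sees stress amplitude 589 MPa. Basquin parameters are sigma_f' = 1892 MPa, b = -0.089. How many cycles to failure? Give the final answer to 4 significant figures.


sigma_a = sigma_f' * (2*Nf)^b
2*Nf = (sigma_a / sigma_f')^(1/b)
2*Nf = (589 / 1892)^(1/-0.089)
2*Nf = 494820
Nf = 247400 cycles


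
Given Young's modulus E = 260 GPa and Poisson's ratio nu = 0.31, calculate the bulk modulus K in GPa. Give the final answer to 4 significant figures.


K = E / (3*(1-2*nu))
K = 260 / (3*(1-2*0.31))
K = 228.1 GPa


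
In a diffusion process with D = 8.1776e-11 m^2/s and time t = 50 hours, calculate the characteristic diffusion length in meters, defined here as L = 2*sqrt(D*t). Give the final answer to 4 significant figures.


t = 50 hr = 180000 s
Diffusion length = 2*sqrt(D*t)
= 2*sqrt(8.1776e-11 * 180000)
= 7.673e-03 m


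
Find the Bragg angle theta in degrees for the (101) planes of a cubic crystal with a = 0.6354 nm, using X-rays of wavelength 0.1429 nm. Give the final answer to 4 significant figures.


d = a / sqrt(h^2+k^2+l^2)
d = 0.6354 / sqrt(2) = 0.449296 nm
lambda = 2*d*sin(theta)  =>  sin(theta) = lambda / (2*d)
sin(theta) = 0.1429 / (2 * 0.449296) = 0.159027
theta = 9.15 deg


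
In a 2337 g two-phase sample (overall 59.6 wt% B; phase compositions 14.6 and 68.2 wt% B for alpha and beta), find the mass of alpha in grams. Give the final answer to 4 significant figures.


f_alpha = (C_beta - C0) / (C_beta - C_alpha)
f_alpha = (68.2 - 59.6) / (68.2 - 14.6) = 0.160448
m_alpha = f_alpha * m_total = 0.160448 * 2337 = 375 g


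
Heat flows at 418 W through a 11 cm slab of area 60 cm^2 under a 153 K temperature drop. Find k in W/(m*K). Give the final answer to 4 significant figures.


k = Q*L / (A*dT)
L = 0.11 m, A = 6e-03 m^2
k = 418 * 0.11 / (6e-03 * 153)
k = 50.09 W/(m*K)


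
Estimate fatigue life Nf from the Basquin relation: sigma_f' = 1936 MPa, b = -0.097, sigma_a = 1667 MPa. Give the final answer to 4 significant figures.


sigma_a = sigma_f' * (2*Nf)^b
2*Nf = (sigma_a / sigma_f')^(1/b)
2*Nf = (1667 / 1936)^(1/-0.097)
2*Nf = 4.6751
Nf = 2.338 cycles


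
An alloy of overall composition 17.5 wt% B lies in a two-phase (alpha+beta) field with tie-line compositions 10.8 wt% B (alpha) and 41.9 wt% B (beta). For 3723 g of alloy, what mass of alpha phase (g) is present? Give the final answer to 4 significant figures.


f_alpha = (C_beta - C0) / (C_beta - C_alpha)
f_alpha = (41.9 - 17.5) / (41.9 - 10.8) = 0.784566
m_alpha = f_alpha * m_total = 0.784566 * 3723 = 2921 g


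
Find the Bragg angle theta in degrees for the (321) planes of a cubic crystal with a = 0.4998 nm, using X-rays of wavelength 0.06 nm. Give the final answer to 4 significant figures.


d = a / sqrt(h^2+k^2+l^2)
d = 0.4998 / sqrt(14) = 0.133577 nm
lambda = 2*d*sin(theta)  =>  sin(theta) = lambda / (2*d)
sin(theta) = 0.06 / (2 * 0.133577) = 0.224589
theta = 12.98 deg


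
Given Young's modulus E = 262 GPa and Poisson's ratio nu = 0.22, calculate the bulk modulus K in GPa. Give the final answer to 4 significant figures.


K = E / (3*(1-2*nu))
K = 262 / (3*(1-2*0.22))
K = 156 GPa


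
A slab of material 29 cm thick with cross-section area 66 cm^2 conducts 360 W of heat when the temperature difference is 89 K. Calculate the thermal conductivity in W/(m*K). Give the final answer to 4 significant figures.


k = Q*L / (A*dT)
L = 0.29 m, A = 6.6e-03 m^2
k = 360 * 0.29 / (6.6e-03 * 89)
k = 177.7 W/(m*K)


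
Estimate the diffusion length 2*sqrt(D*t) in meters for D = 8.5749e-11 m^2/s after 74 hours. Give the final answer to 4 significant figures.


t = 74 hr = 266400 s
Diffusion length = 2*sqrt(D*t)
= 2*sqrt(8.5749e-11 * 266400)
= 9.559e-03 m


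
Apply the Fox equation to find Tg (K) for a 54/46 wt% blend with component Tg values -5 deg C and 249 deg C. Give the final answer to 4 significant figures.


1/Tg = w1/Tg1 + w2/Tg2 (in Kelvin)
Tg1 = 268.15 K, Tg2 = 522.15 K
1/Tg = 0.54/268.15 + 0.46/522.15
Tg = 345.5 K


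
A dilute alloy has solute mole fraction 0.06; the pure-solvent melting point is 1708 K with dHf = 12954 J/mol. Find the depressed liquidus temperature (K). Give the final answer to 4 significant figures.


dT = R*Tm^2*x / dHf
dT = 8.314 * 1708^2 * 0.06 / 12954
dT = 112.34 K
T_new = 1708 - 112.34 = 1596 K


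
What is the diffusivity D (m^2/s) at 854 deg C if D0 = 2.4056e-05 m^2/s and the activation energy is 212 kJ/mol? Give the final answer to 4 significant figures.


D = D0 * exp(-Qd / (R*T))
T = 1127.15 K
D = 2.4056e-05 * exp(-212e3 / (8.314 * 1127.15))
D = 3.6e-15 m^2/s


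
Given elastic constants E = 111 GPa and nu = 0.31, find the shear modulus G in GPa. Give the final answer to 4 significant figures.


G = E / (2*(1+nu))
G = 111 / (2*(1+0.31))
G = 42.37 GPa


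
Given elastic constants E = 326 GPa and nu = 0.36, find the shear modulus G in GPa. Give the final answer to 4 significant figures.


G = E / (2*(1+nu))
G = 326 / (2*(1+0.36))
G = 119.9 GPa


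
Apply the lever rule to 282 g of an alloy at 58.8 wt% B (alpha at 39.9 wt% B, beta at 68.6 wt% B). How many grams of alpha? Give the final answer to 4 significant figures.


f_alpha = (C_beta - C0) / (C_beta - C_alpha)
f_alpha = (68.6 - 58.8) / (68.6 - 39.9) = 0.341463
m_alpha = f_alpha * m_total = 0.341463 * 282 = 96.29 g


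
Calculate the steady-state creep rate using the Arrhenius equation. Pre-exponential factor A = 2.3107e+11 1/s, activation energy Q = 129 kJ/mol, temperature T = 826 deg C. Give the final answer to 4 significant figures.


rate = A * exp(-Q / (R*T))
T = 826 + 273.15 = 1099.15 K
rate = 2.3107e+11 * exp(-129e3 / (8.314 * 1099.15))
rate = 171000 1/s


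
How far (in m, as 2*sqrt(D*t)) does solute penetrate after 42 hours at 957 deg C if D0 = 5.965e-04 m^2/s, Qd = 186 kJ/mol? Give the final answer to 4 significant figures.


Step 1: D = D0 * exp(-Qd/(R*T))
T = 1230.15 K
D = 5.965e-04 * exp(-186e3 / (8.314 * 1230.15)) = 7.54035e-12 m^2/s
Step 2: L = 2*sqrt(D*t)
t = 42 h = 151200 s
L = 2*sqrt(7.54035e-12 * 151200) = 2.136e-03 m


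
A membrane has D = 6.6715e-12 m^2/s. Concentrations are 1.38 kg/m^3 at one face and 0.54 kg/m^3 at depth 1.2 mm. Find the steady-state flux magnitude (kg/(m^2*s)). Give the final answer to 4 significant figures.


J = -D * (dC/dx) = D * (C1 - C2) / dx
J = 6.6715e-12 * (1.38 - 0.54) / 1.2e-03
J = 4.67e-09 kg/(m^2*s)


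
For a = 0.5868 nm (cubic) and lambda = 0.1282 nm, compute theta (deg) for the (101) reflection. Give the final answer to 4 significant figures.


d = a / sqrt(h^2+k^2+l^2)
d = 0.5868 / sqrt(2) = 0.41493 nm
lambda = 2*d*sin(theta)  =>  sin(theta) = lambda / (2*d)
sin(theta) = 0.1282 / (2 * 0.41493) = 0.154484
theta = 8.887 deg


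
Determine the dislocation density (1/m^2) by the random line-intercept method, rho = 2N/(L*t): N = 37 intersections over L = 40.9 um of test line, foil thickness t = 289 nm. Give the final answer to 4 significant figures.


rho = 2N / (L * t)
L = 40.9 um = 4.09e-05 m, t = 289 nm = 2.89e-07 m
rho = 2 * 37 / (4.09e-05 * 2.89e-07)
rho = 6.261e+12 1/m^2


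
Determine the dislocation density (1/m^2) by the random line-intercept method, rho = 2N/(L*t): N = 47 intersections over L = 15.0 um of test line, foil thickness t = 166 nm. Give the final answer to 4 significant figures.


rho = 2N / (L * t)
L = 15.0 um = 1.5e-05 m, t = 166 nm = 1.66e-07 m
rho = 2 * 47 / (1.5e-05 * 1.66e-07)
rho = 3.775e+13 1/m^2


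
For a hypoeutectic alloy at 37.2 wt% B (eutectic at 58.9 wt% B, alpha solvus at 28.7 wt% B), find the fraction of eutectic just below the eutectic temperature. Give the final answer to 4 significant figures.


f_primary = (C_e - C0) / (C_e - C_alpha_max)
f_primary = (58.9 - 37.2) / (58.9 - 28.7)
f_primary = 0.718543
f_eutectic = 1 - 0.718543 = 0.2815


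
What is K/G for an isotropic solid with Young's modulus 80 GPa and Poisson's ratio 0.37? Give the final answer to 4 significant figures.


G = E / (2*(1+nu))
G = 80 / (2*(1+0.37)) = 29.1971 GPa
K = E / (3*(1-2*nu))
K = 80 / (3*(1-2*0.37)) = 102.564 GPa
K/G = 102.564 / 29.1971 = 3.513


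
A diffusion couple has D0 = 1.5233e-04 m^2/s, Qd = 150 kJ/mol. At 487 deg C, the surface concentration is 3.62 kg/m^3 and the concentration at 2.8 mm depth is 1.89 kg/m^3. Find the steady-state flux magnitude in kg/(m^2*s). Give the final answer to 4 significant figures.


Step 1: D = D0 * exp(-Qd/(R*T))
T = 487 + 273.15 = 760.15 K
D = 1.5233e-04 * exp(-150e3 / (8.314 * 760.15)) = 7.49858e-15 m^2/s
Step 2: J = D * (C1 - C2) / dx
J = 7.49858e-15 * (3.62 - 1.89) / 2.8e-03
J = 4.633e-12 kg/(m^2*s)


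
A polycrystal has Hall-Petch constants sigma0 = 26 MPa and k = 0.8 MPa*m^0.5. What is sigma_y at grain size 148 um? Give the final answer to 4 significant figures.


sigma_y = sigma0 + k / sqrt(d)
d = 148 um = 1.48e-04 m
sigma_y = 26 + 0.8 / sqrt(1.48e-04)
sigma_y = 91.76 MPa


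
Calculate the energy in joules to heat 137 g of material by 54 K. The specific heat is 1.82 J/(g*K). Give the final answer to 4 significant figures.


Q = m * cp * dT
Q = 137 * 1.82 * 54
Q = 13460 J


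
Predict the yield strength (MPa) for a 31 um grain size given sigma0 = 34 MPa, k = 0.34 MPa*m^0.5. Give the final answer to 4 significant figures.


sigma_y = sigma0 + k / sqrt(d)
d = 31 um = 3.1e-05 m
sigma_y = 34 + 0.34 / sqrt(3.1e-05)
sigma_y = 95.07 MPa


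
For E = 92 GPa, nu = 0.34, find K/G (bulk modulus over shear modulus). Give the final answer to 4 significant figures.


G = E / (2*(1+nu))
G = 92 / (2*(1+0.34)) = 34.3284 GPa
K = E / (3*(1-2*nu))
K = 92 / (3*(1-2*0.34)) = 95.8333 GPa
K/G = 95.8333 / 34.3284 = 2.792


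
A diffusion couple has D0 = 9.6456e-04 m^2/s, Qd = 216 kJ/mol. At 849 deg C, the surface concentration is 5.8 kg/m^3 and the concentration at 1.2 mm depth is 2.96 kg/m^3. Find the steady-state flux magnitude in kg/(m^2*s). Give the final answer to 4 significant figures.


Step 1: D = D0 * exp(-Qd/(R*T))
T = 849 + 273.15 = 1122.15 K
D = 9.6456e-04 * exp(-216e3 / (8.314 * 1122.15)) = 8.50049e-14 m^2/s
Step 2: J = D * (C1 - C2) / dx
J = 8.50049e-14 * (5.8 - 2.96) / 1.2e-03
J = 2.012e-10 kg/(m^2*s)


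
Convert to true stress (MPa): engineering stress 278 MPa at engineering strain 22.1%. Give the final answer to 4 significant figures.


sigma_true = sigma_eng * (1 + epsilon_eng)
sigma_true = 278 * (1 + 0.221)
sigma_true = 339.4 MPa


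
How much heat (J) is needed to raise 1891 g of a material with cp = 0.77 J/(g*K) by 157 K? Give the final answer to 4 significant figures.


Q = m * cp * dT
Q = 1891 * 0.77 * 157
Q = 228600 J


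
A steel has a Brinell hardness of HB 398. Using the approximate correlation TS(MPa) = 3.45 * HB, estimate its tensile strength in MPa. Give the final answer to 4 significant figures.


TS (MPa) = 3.45 * HB
TS = 3.45 * 398
TS = 1373 MPa


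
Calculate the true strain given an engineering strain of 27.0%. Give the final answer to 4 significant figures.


epsilon_true = ln(1 + epsilon_eng)
epsilon_true = ln(1 + 0.27)
epsilon_true = 0.239


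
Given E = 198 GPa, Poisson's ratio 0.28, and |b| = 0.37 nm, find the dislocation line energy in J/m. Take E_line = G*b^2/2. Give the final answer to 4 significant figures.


Step 1: G = E / (2*(1+nu))
G = 198 / (2*(1+0.28)) = 77.3438 GPa = 7.73438e+10 Pa
Step 2: E_line = G*b^2/2
b = 0.37 nm = 3.7e-10 m
E_line = 0.5 * 7.73438e+10 * (3.7e-10)^2 = 5.294e-09 J/m


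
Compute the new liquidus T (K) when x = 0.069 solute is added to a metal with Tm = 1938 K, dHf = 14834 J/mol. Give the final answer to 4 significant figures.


dT = R*Tm^2*x / dHf
dT = 8.314 * 1938^2 * 0.069 / 14834
dT = 145.247 K
T_new = 1938 - 145.247 = 1793 K


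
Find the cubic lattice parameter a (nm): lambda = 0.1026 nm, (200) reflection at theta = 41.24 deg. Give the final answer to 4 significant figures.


d = lambda / (2*sin(theta))
d = 0.1026 / (2*sin(41.24 deg))
d = 0.0778199 nm
a = d * sqrt(h^2+k^2+l^2) = 0.0778199 * sqrt(4)
a = 0.1556 nm


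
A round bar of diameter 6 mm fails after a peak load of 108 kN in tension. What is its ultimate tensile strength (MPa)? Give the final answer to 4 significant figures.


A0 = pi*(d/2)^2 = pi*(6/2)^2 = 28.2743 mm^2
UTS = F_max / A0 = 108*1000 / 28.2743
UTS = 3820 MPa


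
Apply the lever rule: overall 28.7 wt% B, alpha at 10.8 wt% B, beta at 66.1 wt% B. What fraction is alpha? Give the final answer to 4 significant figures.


f_alpha = (C_beta - C0) / (C_beta - C_alpha)
f_alpha = (66.1 - 28.7) / (66.1 - 10.8)
f_alpha = 0.6763


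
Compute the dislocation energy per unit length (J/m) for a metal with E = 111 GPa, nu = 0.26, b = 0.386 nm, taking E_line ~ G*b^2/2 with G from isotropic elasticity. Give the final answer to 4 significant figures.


Step 1: G = E / (2*(1+nu))
G = 111 / (2*(1+0.26)) = 44.0476 GPa = 4.40476e+10 Pa
Step 2: E_line = G*b^2/2
b = 0.386 nm = 3.86e-10 m
E_line = 0.5 * 4.40476e+10 * (3.86e-10)^2 = 3.281e-09 J/m


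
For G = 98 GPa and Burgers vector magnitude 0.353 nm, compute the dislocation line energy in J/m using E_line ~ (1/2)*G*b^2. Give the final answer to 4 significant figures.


E = G*b^2/2
b = 0.353 nm = 3.53e-10 m
G = 98 GPa = 9.8e+10 Pa
E = 0.5 * 9.8e+10 * (3.53e-10)^2
E = 6.106e-09 J/m


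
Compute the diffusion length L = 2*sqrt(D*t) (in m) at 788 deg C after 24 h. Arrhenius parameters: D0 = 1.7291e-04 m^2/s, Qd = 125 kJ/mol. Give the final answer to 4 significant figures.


Step 1: D = D0 * exp(-Qd/(R*T))
T = 1061.15 K
D = 1.7291e-04 * exp(-125e3 / (8.314 * 1061.15)) = 1.21487e-10 m^2/s
Step 2: L = 2*sqrt(D*t)
t = 24 h = 86400 s
L = 2*sqrt(1.21487e-10 * 86400) = 6.48e-03 m


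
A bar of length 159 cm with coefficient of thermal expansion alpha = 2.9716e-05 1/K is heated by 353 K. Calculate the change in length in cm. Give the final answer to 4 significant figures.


dL = L0 * alpha * dT
dL = 159 * 2.9716e-05 * 353
dL = 1.668 cm


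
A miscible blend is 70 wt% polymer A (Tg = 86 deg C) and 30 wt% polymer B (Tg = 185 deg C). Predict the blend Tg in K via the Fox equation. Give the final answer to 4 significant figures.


1/Tg = w1/Tg1 + w2/Tg2 (in Kelvin)
Tg1 = 359.15 K, Tg2 = 458.15 K
1/Tg = 0.7/359.15 + 0.3/458.15
Tg = 384 K


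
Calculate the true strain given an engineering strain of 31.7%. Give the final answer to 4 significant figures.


epsilon_true = ln(1 + epsilon_eng)
epsilon_true = ln(1 + 0.317)
epsilon_true = 0.2754


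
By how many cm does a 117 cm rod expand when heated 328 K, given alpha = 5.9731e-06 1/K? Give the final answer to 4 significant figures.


dL = L0 * alpha * dT
dL = 117 * 5.9731e-06 * 328
dL = 0.2292 cm


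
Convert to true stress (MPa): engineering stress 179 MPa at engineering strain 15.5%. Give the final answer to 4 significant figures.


sigma_true = sigma_eng * (1 + epsilon_eng)
sigma_true = 179 * (1 + 0.155)
sigma_true = 206.7 MPa


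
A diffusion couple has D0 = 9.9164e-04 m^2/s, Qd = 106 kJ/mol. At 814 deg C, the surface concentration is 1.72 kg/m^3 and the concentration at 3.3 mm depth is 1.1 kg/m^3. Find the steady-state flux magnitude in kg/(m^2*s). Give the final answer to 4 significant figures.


Step 1: D = D0 * exp(-Qd/(R*T))
T = 814 + 273.15 = 1087.15 K
D = 9.9164e-04 * exp(-106e3 / (8.314 * 1087.15)) = 8.00119e-09 m^2/s
Step 2: J = D * (C1 - C2) / dx
J = 8.00119e-09 * (1.72 - 1.1) / 3.3e-03
J = 1.503e-06 kg/(m^2*s)


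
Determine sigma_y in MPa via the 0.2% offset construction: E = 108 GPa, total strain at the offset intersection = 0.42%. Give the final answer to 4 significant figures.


Offset strain = 0.002
Elastic strain at yield = total_strain - offset = 4.2e-03 - 0.002 = 2.2e-03
sigma_y = E * elastic_strain = 108000 * 2.2e-03
sigma_y = 237.6 MPa


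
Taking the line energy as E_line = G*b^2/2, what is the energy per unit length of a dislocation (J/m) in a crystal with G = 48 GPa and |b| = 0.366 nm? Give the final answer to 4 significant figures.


E = G*b^2/2
b = 0.366 nm = 3.66e-10 m
G = 48 GPa = 4.8e+10 Pa
E = 0.5 * 4.8e+10 * (3.66e-10)^2
E = 3.215e-09 J/m


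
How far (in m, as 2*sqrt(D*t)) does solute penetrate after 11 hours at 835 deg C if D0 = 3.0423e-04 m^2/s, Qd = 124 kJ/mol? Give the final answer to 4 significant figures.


Step 1: D = D0 * exp(-Qd/(R*T))
T = 1108.15 K
D = 3.0423e-04 * exp(-124e3 / (8.314 * 1108.15)) = 4.34539e-10 m^2/s
Step 2: L = 2*sqrt(D*t)
t = 11 h = 39600 s
L = 2*sqrt(4.34539e-10 * 39600) = 8.296e-03 m
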